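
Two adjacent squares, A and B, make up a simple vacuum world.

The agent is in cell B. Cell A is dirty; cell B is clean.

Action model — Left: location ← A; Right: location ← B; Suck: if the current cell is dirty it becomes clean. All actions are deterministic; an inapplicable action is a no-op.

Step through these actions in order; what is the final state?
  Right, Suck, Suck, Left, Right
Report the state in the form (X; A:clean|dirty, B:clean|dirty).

1) do Right; now (B; A:dirty, B:clean)
2) do Suck; now (B; A:dirty, B:clean)
3) do Suck; now (B; A:dirty, B:clean)
4) do Left; now (A; A:dirty, B:clean)
5) do Right; now (B; A:dirty, B:clean)

(B; A:dirty, B:clean)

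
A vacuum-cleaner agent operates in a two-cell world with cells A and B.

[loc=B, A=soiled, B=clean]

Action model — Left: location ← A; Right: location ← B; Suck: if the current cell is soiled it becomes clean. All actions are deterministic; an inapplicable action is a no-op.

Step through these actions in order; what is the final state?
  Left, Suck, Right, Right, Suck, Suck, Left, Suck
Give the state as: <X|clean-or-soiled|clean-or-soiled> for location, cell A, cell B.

1) do Left; now <A|soiled|clean>
2) do Suck; now <A|clean|clean>
3) do Right; now <B|clean|clean>
4) do Right; now <B|clean|clean>
5) do Suck; now <B|clean|clean>
6) do Suck; now <B|clean|clean>
7) do Left; now <A|clean|clean>
8) do Suck; now <A|clean|clean>

<A|clean|clean>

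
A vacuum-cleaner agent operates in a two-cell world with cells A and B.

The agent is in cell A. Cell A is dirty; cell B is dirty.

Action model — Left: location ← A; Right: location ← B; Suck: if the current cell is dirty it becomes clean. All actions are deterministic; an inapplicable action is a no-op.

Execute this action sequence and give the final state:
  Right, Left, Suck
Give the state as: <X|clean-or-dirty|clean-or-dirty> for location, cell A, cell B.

step 1/3 (Right): <B|dirty|dirty>
step 2/3 (Left): <A|dirty|dirty>
step 3/3 (Suck): <A|clean|dirty>

<A|clean|dirty>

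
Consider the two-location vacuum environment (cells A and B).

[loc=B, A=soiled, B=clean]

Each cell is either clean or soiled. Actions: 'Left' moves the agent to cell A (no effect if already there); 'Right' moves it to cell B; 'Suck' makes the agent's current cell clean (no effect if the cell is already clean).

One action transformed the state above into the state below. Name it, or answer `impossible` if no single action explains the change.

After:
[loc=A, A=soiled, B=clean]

Left

try  Left: loc=A A=soiled B=clean  ← match
try Right: loc=B A=soiled B=clean
try  Suck: loc=B A=soiled B=clean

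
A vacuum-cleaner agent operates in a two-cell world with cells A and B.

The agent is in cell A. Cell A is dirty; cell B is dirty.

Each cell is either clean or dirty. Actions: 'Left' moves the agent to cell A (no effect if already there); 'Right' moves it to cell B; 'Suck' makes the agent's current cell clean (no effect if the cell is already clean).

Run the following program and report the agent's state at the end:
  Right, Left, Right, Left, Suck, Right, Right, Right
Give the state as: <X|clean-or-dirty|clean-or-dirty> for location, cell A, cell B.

Right (#1): <B|dirty|dirty>
Left (#2): <A|dirty|dirty>
Right (#3): <B|dirty|dirty>
Left (#4): <A|dirty|dirty>
Suck (#5): <A|clean|dirty>
Right (#6): <B|clean|dirty>
Right (#7): <B|clean|dirty>
Right (#8): <B|clean|dirty>

<B|clean|dirty>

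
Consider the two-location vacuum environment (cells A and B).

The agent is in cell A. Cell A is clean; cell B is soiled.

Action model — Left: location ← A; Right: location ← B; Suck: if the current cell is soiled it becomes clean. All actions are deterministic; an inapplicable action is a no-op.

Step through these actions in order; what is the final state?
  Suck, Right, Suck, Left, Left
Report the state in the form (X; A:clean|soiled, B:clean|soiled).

(A; A:clean, B:clean)

1. Suck → (A; A:clean, B:soiled)
2. Right → (B; A:clean, B:soiled)
3. Suck → (B; A:clean, B:clean)
4. Left → (A; A:clean, B:clean)
5. Left → (A; A:clean, B:clean)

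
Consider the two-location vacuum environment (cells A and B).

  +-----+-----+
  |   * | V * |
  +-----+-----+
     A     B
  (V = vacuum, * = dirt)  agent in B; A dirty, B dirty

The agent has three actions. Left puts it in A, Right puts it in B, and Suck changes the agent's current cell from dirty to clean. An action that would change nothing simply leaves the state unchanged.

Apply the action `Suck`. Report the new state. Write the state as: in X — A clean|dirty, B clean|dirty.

start: in B — A dirty, B dirty
t=1 Suck ⇒ in B — A dirty, B clean

in B — A dirty, B clean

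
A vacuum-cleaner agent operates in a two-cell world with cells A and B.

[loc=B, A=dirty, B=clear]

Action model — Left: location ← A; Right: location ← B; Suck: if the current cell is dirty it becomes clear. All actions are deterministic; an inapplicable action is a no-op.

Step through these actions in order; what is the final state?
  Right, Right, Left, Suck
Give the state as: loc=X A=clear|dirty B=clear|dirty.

[1] after Right: loc=B A=dirty B=clear
[2] after Right: loc=B A=dirty B=clear
[3] after Left: loc=A A=dirty B=clear
[4] after Suck: loc=A A=clear B=clear

loc=A A=clear B=clear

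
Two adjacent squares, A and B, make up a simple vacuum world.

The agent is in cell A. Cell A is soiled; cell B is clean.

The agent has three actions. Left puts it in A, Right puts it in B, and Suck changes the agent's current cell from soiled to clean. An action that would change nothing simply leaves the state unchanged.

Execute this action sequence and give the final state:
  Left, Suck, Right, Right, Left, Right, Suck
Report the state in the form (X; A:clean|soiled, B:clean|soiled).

(B; A:clean, B:clean)

1) do Left; now (A; A:soiled, B:clean)
2) do Suck; now (A; A:clean, B:clean)
3) do Right; now (B; A:clean, B:clean)
4) do Right; now (B; A:clean, B:clean)
5) do Left; now (A; A:clean, B:clean)
6) do Right; now (B; A:clean, B:clean)
7) do Suck; now (B; A:clean, B:clean)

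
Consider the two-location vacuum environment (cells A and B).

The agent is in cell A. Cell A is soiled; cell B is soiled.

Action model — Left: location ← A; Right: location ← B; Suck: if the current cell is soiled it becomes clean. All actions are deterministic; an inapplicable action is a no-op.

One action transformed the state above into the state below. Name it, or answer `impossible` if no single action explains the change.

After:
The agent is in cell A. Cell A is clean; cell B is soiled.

try  Left: <A|soiled|soiled>
try Right: <B|soiled|soiled>
try  Suck: <A|clean|soiled>  ← match

Suck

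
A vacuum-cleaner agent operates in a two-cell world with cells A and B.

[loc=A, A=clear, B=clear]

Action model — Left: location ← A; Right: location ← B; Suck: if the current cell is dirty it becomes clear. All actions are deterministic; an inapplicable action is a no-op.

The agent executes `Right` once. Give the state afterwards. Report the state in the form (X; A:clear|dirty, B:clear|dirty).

(B; A:clear, B:clear)

start: (A; A:clear, B:clear)
1) do Right; now (B; A:clear, B:clear)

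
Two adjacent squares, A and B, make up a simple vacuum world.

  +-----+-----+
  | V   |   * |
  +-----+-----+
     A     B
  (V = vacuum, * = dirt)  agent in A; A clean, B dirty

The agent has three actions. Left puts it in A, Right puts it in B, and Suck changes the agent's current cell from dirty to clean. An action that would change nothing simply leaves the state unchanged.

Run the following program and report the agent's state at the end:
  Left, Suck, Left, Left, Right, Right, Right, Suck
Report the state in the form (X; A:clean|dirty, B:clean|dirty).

(B; A:clean, B:clean)

[1] after Left: (A; A:clean, B:dirty)
[2] after Suck: (A; A:clean, B:dirty)
[3] after Left: (A; A:clean, B:dirty)
[4] after Left: (A; A:clean, B:dirty)
[5] after Right: (B; A:clean, B:dirty)
[6] after Right: (B; A:clean, B:dirty)
[7] after Right: (B; A:clean, B:dirty)
[8] after Suck: (B; A:clean, B:clean)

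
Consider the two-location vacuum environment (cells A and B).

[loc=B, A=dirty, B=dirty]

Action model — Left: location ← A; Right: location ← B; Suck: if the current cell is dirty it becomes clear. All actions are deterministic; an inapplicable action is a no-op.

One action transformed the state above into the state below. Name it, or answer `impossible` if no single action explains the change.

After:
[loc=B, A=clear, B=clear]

try  Left: loc=A A=dirty B=dirty
try Right: loc=B A=dirty B=dirty
try  Suck: loc=B A=dirty B=clear
no single action produces the after-state

impossible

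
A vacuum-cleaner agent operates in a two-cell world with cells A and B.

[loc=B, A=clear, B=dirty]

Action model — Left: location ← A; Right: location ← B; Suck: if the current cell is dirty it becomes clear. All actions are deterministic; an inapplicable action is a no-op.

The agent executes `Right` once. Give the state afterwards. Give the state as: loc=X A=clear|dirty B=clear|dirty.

start: loc=B A=clear B=dirty
1. Right → loc=B A=clear B=dirty

loc=B A=clear B=dirty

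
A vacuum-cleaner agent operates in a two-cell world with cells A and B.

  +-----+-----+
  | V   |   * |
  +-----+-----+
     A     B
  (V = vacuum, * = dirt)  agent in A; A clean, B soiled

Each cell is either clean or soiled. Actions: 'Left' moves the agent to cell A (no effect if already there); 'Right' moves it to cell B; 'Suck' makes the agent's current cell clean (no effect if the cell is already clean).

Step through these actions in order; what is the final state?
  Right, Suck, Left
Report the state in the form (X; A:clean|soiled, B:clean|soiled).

1. Right → (B; A:clean, B:soiled)
2. Suck → (B; A:clean, B:clean)
3. Left → (A; A:clean, B:clean)

(A; A:clean, B:clean)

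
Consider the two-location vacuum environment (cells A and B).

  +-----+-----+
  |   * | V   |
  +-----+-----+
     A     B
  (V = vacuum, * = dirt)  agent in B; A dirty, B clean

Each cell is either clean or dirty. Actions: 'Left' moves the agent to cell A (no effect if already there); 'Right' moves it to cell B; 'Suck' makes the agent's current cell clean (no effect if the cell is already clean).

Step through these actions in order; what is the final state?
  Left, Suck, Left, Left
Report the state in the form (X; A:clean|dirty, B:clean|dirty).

(A; A:clean, B:clean)

step 1/4 (Left): (A; A:dirty, B:clean)
step 2/4 (Suck): (A; A:clean, B:clean)
step 3/4 (Left): (A; A:clean, B:clean)
step 4/4 (Left): (A; A:clean, B:clean)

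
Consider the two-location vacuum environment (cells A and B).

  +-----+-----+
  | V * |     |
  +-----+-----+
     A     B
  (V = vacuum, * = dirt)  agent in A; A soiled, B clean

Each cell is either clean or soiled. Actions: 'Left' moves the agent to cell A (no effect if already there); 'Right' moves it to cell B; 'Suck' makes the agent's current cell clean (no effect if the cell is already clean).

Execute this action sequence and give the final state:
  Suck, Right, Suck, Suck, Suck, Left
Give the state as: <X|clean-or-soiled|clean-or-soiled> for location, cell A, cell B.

1) do Suck; now <A|clean|clean>
2) do Right; now <B|clean|clean>
3) do Suck; now <B|clean|clean>
4) do Suck; now <B|clean|clean>
5) do Suck; now <B|clean|clean>
6) do Left; now <A|clean|clean>

<A|clean|clean>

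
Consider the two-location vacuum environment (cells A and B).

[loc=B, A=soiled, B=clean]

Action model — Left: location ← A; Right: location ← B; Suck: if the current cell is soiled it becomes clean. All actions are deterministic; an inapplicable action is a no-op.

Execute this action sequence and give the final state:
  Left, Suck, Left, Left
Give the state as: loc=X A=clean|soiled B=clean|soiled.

loc=A A=clean B=clean

step 1/4 (Left): loc=A A=soiled B=clean
step 2/4 (Suck): loc=A A=clean B=clean
step 3/4 (Left): loc=A A=clean B=clean
step 4/4 (Left): loc=A A=clean B=clean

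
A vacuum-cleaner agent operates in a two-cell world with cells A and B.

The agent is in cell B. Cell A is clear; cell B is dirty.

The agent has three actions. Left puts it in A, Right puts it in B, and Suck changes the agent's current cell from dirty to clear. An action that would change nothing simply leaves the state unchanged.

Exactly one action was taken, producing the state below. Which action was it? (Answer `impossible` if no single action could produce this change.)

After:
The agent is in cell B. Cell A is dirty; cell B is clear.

try  Left: (A; A:clear, B:dirty)
try Right: (B; A:clear, B:dirty)
try  Suck: (B; A:clear, B:clear)
no single action produces the after-state

impossible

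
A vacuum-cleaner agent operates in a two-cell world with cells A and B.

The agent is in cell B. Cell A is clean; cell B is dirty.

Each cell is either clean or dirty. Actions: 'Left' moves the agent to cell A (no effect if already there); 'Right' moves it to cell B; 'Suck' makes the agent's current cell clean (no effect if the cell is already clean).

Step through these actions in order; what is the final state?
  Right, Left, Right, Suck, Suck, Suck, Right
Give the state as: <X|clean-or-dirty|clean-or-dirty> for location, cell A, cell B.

Right (#1): <B|clean|dirty>
Left (#2): <A|clean|dirty>
Right (#3): <B|clean|dirty>
Suck (#4): <B|clean|clean>
Suck (#5): <B|clean|clean>
Suck (#6): <B|clean|clean>
Right (#7): <B|clean|clean>

<B|clean|clean>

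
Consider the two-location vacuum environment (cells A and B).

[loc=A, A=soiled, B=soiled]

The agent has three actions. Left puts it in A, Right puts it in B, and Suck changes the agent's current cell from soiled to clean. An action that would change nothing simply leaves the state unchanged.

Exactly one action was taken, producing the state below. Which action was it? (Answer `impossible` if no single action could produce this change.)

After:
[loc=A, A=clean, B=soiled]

try  Left: in A — A soiled, B soiled
try Right: in B — A soiled, B soiled
try  Suck: in A — A clean, B soiled  ← match

Suck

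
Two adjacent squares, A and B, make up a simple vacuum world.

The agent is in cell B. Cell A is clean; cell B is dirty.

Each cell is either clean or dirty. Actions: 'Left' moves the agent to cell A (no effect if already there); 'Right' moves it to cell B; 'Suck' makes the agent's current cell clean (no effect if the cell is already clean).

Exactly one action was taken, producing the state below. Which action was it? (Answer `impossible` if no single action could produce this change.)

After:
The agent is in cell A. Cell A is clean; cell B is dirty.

Left

try  Left: loc=A A=clean B=dirty  ← match
try Right: loc=B A=clean B=dirty
try  Suck: loc=B A=clean B=clean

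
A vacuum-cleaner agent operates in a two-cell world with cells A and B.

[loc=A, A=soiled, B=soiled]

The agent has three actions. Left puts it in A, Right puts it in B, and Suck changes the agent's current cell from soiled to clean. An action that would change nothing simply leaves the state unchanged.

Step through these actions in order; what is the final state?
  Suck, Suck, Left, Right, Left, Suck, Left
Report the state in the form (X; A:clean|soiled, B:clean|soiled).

(A; A:clean, B:soiled)

t=1 Suck ⇒ (A; A:clean, B:soiled)
t=2 Suck ⇒ (A; A:clean, B:soiled)
t=3 Left ⇒ (A; A:clean, B:soiled)
t=4 Right ⇒ (B; A:clean, B:soiled)
t=5 Left ⇒ (A; A:clean, B:soiled)
t=6 Suck ⇒ (A; A:clean, B:soiled)
t=7 Left ⇒ (A; A:clean, B:soiled)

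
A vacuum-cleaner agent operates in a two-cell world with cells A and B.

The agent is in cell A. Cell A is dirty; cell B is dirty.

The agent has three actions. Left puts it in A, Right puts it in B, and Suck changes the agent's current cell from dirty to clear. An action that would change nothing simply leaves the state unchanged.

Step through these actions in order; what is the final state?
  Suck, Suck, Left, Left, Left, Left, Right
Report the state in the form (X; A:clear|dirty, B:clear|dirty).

(B; A:clear, B:dirty)

Suck (#1): (A; A:clear, B:dirty)
Suck (#2): (A; A:clear, B:dirty)
Left (#3): (A; A:clear, B:dirty)
Left (#4): (A; A:clear, B:dirty)
Left (#5): (A; A:clear, B:dirty)
Left (#6): (A; A:clear, B:dirty)
Right (#7): (B; A:clear, B:dirty)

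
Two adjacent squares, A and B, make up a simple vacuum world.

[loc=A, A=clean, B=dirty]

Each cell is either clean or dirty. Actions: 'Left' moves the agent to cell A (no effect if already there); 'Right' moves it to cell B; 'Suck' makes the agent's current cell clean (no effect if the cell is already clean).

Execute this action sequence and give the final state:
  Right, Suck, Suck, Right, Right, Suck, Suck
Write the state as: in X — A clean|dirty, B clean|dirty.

Right (#1): in B — A clean, B dirty
Suck (#2): in B — A clean, B clean
Suck (#3): in B — A clean, B clean
Right (#4): in B — A clean, B clean
Right (#5): in B — A clean, B clean
Suck (#6): in B — A clean, B clean
Suck (#7): in B — A clean, B clean

in B — A clean, B clean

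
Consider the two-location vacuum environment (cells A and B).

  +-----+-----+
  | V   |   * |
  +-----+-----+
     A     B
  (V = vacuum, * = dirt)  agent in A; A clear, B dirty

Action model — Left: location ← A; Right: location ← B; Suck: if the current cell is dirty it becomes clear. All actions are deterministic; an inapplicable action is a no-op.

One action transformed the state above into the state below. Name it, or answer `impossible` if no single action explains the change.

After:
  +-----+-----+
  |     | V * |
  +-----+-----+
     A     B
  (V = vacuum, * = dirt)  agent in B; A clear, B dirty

try  Left: in A — A clear, B dirty
try Right: in B — A clear, B dirty  ← match
try  Suck: in A — A clear, B dirty

Right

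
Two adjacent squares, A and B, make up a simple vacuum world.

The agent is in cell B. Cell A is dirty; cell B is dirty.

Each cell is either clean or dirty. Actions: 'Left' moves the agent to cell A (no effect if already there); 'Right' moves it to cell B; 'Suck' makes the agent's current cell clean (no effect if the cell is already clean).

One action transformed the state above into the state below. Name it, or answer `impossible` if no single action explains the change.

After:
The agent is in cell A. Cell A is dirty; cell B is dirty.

Left

try  Left: <A|dirty|dirty>  ← match
try Right: <B|dirty|dirty>
try  Suck: <B|dirty|clean>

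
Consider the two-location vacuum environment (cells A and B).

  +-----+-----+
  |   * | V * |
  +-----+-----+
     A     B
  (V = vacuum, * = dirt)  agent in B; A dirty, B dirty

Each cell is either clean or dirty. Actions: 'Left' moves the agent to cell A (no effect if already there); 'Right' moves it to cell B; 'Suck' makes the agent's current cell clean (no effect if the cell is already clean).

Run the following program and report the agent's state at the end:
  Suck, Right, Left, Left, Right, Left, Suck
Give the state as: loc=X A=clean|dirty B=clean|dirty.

loc=A A=clean B=clean

[1] after Suck: loc=B A=dirty B=clean
[2] after Right: loc=B A=dirty B=clean
[3] after Left: loc=A A=dirty B=clean
[4] after Left: loc=A A=dirty B=clean
[5] after Right: loc=B A=dirty B=clean
[6] after Left: loc=A A=dirty B=clean
[7] after Suck: loc=A A=clean B=clean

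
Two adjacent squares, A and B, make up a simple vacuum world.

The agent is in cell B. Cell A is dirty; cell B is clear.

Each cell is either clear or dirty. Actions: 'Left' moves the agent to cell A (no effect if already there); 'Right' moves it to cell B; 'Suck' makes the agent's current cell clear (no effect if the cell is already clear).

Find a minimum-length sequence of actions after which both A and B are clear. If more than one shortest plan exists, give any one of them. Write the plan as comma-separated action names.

Left, Suck

1) do Left; now in A — A dirty, B clear
2) do Suck; now in A — A clear, B clear
min 2: go A then Suck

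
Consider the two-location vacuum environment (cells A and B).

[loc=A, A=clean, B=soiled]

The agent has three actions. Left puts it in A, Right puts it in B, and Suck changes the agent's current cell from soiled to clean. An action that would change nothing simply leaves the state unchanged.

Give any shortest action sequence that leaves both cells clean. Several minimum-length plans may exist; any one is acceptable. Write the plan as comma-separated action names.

Right, Suck

1. Right → in B — A clean, B soiled
2. Suck → in B — A clean, B clean
min 2: go B then Suck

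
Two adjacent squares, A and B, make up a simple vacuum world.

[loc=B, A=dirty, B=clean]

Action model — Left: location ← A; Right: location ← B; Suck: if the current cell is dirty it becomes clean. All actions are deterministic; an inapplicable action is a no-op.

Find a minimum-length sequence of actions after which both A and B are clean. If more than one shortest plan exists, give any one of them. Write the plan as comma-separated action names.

Left, Suck

1. Left → in A — A dirty, B clean
2. Suck → in A — A clean, B clean
min 2: go A then Suck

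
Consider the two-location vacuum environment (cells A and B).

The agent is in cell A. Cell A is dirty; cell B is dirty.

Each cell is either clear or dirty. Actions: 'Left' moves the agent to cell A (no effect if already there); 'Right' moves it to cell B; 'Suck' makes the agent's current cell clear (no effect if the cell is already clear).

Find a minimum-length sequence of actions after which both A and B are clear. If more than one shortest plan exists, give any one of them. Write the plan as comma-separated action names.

Suck, Right, Suck

step 1/3 (Suck): loc=A A=clear B=dirty
step 2/3 (Right): loc=B A=clear B=dirty
step 3/3 (Suck): loc=B A=clear B=clear
min 3: Suck A + move + Suck B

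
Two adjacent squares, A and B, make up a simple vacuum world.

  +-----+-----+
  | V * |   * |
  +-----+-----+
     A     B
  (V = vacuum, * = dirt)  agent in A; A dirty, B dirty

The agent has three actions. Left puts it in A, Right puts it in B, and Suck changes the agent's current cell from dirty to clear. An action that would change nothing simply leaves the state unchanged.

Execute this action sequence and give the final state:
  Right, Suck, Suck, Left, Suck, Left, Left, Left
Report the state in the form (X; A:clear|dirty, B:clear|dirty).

1) do Right; now (B; A:dirty, B:dirty)
2) do Suck; now (B; A:dirty, B:clear)
3) do Suck; now (B; A:dirty, B:clear)
4) do Left; now (A; A:dirty, B:clear)
5) do Suck; now (A; A:clear, B:clear)
6) do Left; now (A; A:clear, B:clear)
7) do Left; now (A; A:clear, B:clear)
8) do Left; now (A; A:clear, B:clear)

(A; A:clear, B:clear)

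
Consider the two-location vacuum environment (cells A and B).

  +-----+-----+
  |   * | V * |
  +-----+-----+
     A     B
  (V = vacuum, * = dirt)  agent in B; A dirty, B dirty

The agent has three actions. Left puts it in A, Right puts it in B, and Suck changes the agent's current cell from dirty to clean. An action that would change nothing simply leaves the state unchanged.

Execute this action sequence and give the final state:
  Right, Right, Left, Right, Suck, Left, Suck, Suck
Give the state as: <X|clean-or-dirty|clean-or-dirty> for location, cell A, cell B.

1. Right → <B|dirty|dirty>
2. Right → <B|dirty|dirty>
3. Left → <A|dirty|dirty>
4. Right → <B|dirty|dirty>
5. Suck → <B|dirty|clean>
6. Left → <A|dirty|clean>
7. Suck → <A|clean|clean>
8. Suck → <A|clean|clean>

<A|clean|clean>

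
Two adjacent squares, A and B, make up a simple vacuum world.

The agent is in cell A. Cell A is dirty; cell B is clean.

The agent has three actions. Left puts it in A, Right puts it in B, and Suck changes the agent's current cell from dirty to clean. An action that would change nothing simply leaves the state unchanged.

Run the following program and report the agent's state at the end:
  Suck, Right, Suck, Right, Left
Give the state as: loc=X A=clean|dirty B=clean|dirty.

step 1/5 (Suck): loc=A A=clean B=clean
step 2/5 (Right): loc=B A=clean B=clean
step 3/5 (Suck): loc=B A=clean B=clean
step 4/5 (Right): loc=B A=clean B=clean
step 5/5 (Left): loc=A A=clean B=clean

loc=A A=clean B=clean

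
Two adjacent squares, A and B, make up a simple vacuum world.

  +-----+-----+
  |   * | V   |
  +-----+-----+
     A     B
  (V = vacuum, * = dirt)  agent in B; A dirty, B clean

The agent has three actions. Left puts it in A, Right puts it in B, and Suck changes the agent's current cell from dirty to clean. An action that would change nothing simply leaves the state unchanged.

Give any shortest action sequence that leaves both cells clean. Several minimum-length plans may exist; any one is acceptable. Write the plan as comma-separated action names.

[1] after Left: (A; A:dirty, B:clean)
[2] after Suck: (A; A:clean, B:clean)
min 2: go A then Suck

Left, Suck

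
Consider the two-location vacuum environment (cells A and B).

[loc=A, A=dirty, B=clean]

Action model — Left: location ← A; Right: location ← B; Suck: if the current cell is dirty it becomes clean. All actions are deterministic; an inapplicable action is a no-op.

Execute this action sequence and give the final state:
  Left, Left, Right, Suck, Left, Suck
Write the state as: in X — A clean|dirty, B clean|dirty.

Left (#1): in A — A dirty, B clean
Left (#2): in A — A dirty, B clean
Right (#3): in B — A dirty, B clean
Suck (#4): in B — A dirty, B clean
Left (#5): in A — A dirty, B clean
Suck (#6): in A — A clean, B clean

in A — A clean, B clean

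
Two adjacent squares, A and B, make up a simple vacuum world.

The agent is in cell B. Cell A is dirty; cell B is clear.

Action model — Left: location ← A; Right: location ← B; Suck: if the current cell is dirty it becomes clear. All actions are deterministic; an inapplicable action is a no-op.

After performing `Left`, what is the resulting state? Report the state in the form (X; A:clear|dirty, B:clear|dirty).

start: (B; A:dirty, B:clear)
1) do Left; now (A; A:dirty, B:clear)

(A; A:dirty, B:clear)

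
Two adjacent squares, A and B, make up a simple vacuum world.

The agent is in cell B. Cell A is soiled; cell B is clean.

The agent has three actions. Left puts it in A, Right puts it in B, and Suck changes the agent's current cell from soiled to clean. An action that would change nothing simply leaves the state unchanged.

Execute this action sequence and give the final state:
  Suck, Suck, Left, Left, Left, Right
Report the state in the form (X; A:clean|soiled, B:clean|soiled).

Suck (#1): (B; A:soiled, B:clean)
Suck (#2): (B; A:soiled, B:clean)
Left (#3): (A; A:soiled, B:clean)
Left (#4): (A; A:soiled, B:clean)
Left (#5): (A; A:soiled, B:clean)
Right (#6): (B; A:soiled, B:clean)

(B; A:soiled, B:clean)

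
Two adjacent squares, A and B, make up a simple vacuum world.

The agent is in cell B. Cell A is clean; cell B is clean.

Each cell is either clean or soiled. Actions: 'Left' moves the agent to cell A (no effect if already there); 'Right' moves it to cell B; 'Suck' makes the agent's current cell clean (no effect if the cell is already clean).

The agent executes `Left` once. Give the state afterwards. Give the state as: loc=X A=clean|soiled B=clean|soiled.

loc=A A=clean B=clean

start: loc=B A=clean B=clean
t=1 Left ⇒ loc=A A=clean B=clean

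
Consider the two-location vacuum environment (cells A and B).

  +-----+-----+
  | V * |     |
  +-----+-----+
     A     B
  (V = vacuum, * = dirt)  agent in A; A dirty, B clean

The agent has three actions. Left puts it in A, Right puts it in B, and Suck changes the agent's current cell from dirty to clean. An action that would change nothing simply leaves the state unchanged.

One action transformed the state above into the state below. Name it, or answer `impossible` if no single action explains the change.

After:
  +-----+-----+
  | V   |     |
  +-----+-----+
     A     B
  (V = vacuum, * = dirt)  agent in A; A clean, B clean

Suck

try  Left: (A; A:dirty, B:clean)
try Right: (B; A:dirty, B:clean)
try  Suck: (A; A:clean, B:clean)  ← match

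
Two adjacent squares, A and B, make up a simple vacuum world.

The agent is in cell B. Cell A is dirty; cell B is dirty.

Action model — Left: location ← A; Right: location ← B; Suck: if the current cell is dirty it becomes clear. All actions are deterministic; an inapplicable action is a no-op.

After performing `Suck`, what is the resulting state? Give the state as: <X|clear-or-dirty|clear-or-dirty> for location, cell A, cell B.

start: <B|dirty|dirty>
[1] after Suck: <B|dirty|clear>

<B|dirty|clear>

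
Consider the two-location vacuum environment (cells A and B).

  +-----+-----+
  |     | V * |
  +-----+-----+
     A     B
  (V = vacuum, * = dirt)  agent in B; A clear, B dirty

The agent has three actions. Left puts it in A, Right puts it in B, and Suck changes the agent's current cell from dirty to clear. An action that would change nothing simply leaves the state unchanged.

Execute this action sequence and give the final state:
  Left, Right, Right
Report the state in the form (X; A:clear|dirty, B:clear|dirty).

Left (#1): (A; A:clear, B:dirty)
Right (#2): (B; A:clear, B:dirty)
Right (#3): (B; A:clear, B:dirty)

(B; A:clear, B:dirty)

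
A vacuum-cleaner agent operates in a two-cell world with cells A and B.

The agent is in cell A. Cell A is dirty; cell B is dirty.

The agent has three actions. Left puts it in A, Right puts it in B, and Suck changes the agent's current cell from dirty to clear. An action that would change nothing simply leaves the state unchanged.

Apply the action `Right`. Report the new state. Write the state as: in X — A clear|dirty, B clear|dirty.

in B — A dirty, B dirty

start: in A — A dirty, B dirty
step 1/1 (Right): in B — A dirty, B dirty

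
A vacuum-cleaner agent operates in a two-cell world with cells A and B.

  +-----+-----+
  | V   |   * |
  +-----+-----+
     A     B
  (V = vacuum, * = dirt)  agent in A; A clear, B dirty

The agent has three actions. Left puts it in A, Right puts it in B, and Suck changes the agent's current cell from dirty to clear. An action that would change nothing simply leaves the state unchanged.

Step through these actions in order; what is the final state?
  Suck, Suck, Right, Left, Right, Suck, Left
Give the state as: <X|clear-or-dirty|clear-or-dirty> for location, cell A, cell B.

1. Suck → <A|clear|dirty>
2. Suck → <A|clear|dirty>
3. Right → <B|clear|dirty>
4. Left → <A|clear|dirty>
5. Right → <B|clear|dirty>
6. Suck → <B|clear|clear>
7. Left → <A|clear|clear>

<A|clear|clear>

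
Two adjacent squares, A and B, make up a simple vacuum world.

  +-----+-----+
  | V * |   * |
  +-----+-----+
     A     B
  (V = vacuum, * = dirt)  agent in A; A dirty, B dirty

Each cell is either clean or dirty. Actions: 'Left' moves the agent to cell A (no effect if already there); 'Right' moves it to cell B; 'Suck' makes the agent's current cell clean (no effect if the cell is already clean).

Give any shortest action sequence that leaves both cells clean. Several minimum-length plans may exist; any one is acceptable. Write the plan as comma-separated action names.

Suck, Right, Suck

1) do Suck; now <A|clean|dirty>
2) do Right; now <B|clean|dirty>
3) do Suck; now <B|clean|clean>
min 3: Suck A + move + Suck B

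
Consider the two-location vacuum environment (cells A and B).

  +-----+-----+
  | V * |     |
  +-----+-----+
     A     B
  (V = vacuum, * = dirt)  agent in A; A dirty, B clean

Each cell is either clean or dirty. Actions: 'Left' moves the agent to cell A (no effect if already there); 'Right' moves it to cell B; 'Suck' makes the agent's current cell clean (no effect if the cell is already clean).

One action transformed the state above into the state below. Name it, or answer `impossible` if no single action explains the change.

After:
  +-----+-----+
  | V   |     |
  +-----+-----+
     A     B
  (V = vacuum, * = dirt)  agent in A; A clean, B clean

try  Left: <A|dirty|clean>
try Right: <B|dirty|clean>
try  Suck: <A|clean|clean>  ← match

Suck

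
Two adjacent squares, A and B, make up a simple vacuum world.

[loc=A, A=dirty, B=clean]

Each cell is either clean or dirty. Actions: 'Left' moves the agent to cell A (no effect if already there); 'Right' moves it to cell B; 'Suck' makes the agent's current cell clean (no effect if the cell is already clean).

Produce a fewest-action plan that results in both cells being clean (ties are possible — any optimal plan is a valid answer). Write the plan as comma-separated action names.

Suck

[1] after Suck: loc=A A=clean B=clean
min 1: A is dirty, one Suck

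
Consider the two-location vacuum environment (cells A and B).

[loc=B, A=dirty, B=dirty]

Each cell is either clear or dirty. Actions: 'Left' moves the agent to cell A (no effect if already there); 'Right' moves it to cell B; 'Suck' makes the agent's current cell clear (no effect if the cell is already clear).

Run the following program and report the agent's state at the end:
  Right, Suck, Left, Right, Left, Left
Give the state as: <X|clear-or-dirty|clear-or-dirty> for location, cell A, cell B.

<A|dirty|clear>

1) do Right; now <B|dirty|dirty>
2) do Suck; now <B|dirty|clear>
3) do Left; now <A|dirty|clear>
4) do Right; now <B|dirty|clear>
5) do Left; now <A|dirty|clear>
6) do Left; now <A|dirty|clear>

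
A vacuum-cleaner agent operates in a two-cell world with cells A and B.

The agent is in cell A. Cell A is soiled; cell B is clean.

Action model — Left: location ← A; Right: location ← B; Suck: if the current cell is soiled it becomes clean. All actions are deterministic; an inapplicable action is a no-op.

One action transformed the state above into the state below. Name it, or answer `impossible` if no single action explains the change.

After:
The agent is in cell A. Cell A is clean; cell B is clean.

try  Left: in A — A soiled, B clean
try Right: in B — A soiled, B clean
try  Suck: in A — A clean, B clean  ← match

Suck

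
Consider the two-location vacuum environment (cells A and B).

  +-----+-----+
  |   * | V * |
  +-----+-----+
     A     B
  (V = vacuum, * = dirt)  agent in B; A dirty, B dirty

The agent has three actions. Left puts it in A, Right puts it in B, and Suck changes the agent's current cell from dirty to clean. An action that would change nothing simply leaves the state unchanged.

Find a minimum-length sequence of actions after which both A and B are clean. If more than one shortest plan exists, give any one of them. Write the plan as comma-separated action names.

Suck, Left, Suck

Suck (#1): loc=B A=dirty B=clean
Left (#2): loc=A A=dirty B=clean
Suck (#3): loc=A A=clean B=clean
min 3: Suck B + move + Suck A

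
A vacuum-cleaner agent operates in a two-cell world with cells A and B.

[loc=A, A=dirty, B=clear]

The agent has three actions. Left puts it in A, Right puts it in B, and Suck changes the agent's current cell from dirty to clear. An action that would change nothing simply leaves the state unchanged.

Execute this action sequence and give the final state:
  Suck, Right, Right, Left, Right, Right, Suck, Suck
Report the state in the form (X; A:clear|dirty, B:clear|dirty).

1. Suck → (A; A:clear, B:clear)
2. Right → (B; A:clear, B:clear)
3. Right → (B; A:clear, B:clear)
4. Left → (A; A:clear, B:clear)
5. Right → (B; A:clear, B:clear)
6. Right → (B; A:clear, B:clear)
7. Suck → (B; A:clear, B:clear)
8. Suck → (B; A:clear, B:clear)

(B; A:clear, B:clear)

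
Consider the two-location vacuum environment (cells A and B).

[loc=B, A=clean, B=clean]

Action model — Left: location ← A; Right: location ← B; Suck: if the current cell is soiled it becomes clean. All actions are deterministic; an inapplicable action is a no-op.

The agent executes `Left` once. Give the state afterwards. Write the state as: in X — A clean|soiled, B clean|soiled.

start: in B — A clean, B clean
Left (#1): in A — A clean, B clean

in A — A clean, B clean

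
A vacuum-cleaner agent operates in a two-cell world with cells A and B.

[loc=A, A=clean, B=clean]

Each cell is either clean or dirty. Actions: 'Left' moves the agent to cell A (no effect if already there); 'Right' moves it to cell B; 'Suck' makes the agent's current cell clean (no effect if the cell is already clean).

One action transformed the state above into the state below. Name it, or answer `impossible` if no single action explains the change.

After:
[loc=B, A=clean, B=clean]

try  Left: loc=A A=clean B=clean
try Right: loc=B A=clean B=clean  ← match
try  Suck: loc=A A=clean B=clean

Right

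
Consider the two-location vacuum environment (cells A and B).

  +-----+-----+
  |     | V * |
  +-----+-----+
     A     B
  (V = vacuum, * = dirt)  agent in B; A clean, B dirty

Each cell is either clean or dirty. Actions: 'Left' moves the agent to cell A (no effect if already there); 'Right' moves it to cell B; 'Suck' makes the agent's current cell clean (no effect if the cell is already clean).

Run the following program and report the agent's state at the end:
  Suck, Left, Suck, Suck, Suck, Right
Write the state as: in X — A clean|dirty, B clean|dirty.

1. Suck → in B — A clean, B clean
2. Left → in A — A clean, B clean
3. Suck → in A — A clean, B clean
4. Suck → in A — A clean, B clean
5. Suck → in A — A clean, B clean
6. Right → in B — A clean, B clean

in B — A clean, B clean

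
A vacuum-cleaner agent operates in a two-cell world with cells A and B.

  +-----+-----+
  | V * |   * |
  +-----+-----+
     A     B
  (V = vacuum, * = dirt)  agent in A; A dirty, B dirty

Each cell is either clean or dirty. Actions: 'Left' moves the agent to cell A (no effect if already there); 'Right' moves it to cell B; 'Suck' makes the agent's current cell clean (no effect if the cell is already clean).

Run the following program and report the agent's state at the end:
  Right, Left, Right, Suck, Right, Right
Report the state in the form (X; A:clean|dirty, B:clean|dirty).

Right (#1): (B; A:dirty, B:dirty)
Left (#2): (A; A:dirty, B:dirty)
Right (#3): (B; A:dirty, B:dirty)
Suck (#4): (B; A:dirty, B:clean)
Right (#5): (B; A:dirty, B:clean)
Right (#6): (B; A:dirty, B:clean)

(B; A:dirty, B:clean)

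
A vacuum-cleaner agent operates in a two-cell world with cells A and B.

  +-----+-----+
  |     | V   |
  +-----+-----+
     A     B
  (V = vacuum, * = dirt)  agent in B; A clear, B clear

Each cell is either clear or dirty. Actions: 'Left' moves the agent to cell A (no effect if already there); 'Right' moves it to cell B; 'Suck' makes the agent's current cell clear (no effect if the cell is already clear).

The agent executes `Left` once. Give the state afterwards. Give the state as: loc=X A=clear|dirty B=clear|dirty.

loc=A A=clear B=clear

start: loc=B A=clear B=clear
1. Left → loc=A A=clear B=clear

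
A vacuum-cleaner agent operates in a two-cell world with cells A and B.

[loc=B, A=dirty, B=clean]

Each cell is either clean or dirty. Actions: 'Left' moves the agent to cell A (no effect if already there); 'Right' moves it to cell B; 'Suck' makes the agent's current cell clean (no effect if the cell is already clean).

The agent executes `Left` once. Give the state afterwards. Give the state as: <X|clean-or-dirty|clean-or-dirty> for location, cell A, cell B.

<A|dirty|clean>

start: <B|dirty|clean>
Left (#1): <A|dirty|clean>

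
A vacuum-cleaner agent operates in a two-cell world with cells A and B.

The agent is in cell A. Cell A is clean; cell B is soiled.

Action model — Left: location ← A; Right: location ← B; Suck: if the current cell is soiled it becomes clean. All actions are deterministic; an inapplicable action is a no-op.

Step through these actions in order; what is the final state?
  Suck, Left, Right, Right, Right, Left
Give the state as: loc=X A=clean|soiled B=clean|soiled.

loc=A A=clean B=soiled

Suck (#1): loc=A A=clean B=soiled
Left (#2): loc=A A=clean B=soiled
Right (#3): loc=B A=clean B=soiled
Right (#4): loc=B A=clean B=soiled
Right (#5): loc=B A=clean B=soiled
Left (#6): loc=A A=clean B=soiled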